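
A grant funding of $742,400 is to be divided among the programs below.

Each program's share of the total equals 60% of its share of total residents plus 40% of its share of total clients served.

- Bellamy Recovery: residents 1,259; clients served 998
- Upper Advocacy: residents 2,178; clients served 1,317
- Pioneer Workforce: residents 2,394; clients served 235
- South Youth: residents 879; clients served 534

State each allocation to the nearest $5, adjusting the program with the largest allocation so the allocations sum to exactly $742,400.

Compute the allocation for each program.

Bellamy Recovery: $179,675 · Upper Advocacy: $271,400 · Pioneer Workforce: $181,555 · South Youth: $109,770

Residents total 6,710; clients served total 3,084.
Composite weights (60% residents + 40% clients served): Bellamy Recovery 0.2420; Upper Advocacy 0.3656; Pioneer Workforce 0.2445; South Youth 0.1479.
Pro-rata amounts: Bellamy Recovery 179,676.04; Upper Advocacy 271,400.07; Pioneer Workforce 181,552.77; South Youth 109,771.12.
At nearest $5: Bellamy Recovery $179,675; Upper Advocacy $271,400; Pioneer Workforce $181,555; South Youth $109,770. Sum = $742,400.
Sum already equals the total — no adjustment.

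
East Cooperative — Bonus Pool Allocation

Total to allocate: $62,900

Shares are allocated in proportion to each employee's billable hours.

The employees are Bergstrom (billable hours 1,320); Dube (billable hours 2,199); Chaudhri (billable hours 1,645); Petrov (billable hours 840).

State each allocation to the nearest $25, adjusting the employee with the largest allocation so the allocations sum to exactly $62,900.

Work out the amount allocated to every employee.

Bergstrom: $13,825 | Dube: $23,050 | Chaudhri: $17,225 | Petrov: $8,800

Total billable hours = 6,004.
Pro-rata amounts: Bergstrom 1,320/6,004 × $62,900 = 13,828.78; Dube 2,199/6,004 × $62,900 = 23,037.49; Chaudhri 1,645/6,004 × $62,900 = 17,233.59; Petrov 840/6,004 × $62,900 = 8,800.13.
After rounding ($25): Bergstrom $13,825; Dube $23,025; Chaudhri $17,225; Petrov $8,800. Sum = $62,875.
Difference $62,900 − $62,875 = +$25 applied to largest allocation (Dube): Dube becomes $23,050.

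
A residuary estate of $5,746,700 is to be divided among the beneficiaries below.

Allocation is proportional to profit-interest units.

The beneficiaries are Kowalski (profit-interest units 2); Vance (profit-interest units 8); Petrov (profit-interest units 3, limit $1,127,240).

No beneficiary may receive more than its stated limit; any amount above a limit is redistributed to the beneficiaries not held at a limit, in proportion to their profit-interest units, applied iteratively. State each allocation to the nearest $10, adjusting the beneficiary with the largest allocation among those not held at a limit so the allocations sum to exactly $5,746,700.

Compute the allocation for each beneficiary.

Kowalski: $923,890; Vance: $3,695,570; Petrov: $1,127,240

Profit-interest units total: 13.
Pro-rata shares before constraints: Kowalski 884,107.69; Vance 3,536,430.77; Petrov 1,326,161.54.
Capped: Petrov ($1,127,240); remaining pool $4,619,460 reallocated over remaining profit-interest units 10.
Redistributed shares: Kowalski 923,892.00 → $923,890; Vance 3,695,568.00 → $3,695,570.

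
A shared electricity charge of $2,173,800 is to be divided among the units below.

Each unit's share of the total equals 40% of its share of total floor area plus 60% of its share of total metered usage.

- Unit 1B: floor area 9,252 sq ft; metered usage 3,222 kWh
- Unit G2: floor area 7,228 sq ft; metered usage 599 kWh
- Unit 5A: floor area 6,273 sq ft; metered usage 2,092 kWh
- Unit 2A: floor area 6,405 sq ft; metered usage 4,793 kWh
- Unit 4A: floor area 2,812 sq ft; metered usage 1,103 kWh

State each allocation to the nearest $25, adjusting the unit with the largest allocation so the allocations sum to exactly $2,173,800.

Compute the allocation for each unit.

Floor area total 31,970; metered usage total 11,809.
Composite weights (40% floor area + 60% metered usage): Unit 1B 0.2795; Unit G2 0.1209; Unit 5A 0.1848; Unit 2A 0.3237; Unit 4A 0.0912.
Unrounded shares: Unit 1B 607,499.22; Unit G2 262,745.46; Unit 5A 401,670.18; Unit 2A 703,580.27; Unit 4A 198,304.87.
Rounded to nearest $25: Unit 1B $607,500; Unit G2 $262,750; Unit 5A $401,675; Unit 2A $703,575; Unit 4A $198,300. Sum = $2,173,800.
No rounding difference to absorb.

Unit 1B: $607,500 · Unit G2: $262,750 · Unit 5A: $401,675 · Unit 2A: $703,575 · Unit 4A: $198,300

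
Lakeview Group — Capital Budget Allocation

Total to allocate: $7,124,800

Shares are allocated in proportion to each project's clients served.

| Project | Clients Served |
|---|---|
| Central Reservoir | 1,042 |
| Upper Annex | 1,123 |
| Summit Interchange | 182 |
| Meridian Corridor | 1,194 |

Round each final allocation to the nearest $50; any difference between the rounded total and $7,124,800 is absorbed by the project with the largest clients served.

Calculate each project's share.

Clients served total: 1,042 + 1,123 + 182 + 1,194 = 3,541.
Proportional shares: Central Reservoir 2,096,594.63; Upper Annex 2,259,573.68; Summit Interchange 366,199.83; Meridian Corridor 2,402,431.86.
Rounded to nearest $50: Central Reservoir $2,096,600; Upper Annex $2,259,550; Summit Interchange $366,200; Meridian Corridor $2,402,450. Sum = $7,124,800.
Rounded total matches; no reconciliation needed.

Central Reservoir: $2,096,600; Upper Annex: $2,259,550; Summit Interchange: $366,200; Meridian Corridor: $2,402,450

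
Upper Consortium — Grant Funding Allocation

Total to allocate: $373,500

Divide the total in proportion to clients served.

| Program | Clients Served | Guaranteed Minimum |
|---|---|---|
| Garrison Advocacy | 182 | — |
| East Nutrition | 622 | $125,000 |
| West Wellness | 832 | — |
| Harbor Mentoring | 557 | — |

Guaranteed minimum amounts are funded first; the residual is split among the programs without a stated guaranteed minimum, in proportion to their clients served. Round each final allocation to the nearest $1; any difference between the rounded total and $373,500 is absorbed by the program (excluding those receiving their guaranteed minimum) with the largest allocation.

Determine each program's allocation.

Minimums first: East Nutrition $125,000. Balance $248,500.
Balance split over remaining clients served 1,571: Garrison Advocacy 28,788.67 → $28,789; West Wellness 131,605.35 → $131,605; Harbor Mentoring 88,105.98 → $88,106.

Garrison Advocacy: $28,789 | East Nutrition: $125,000 | West Wellness: $131,605 | Harbor Mentoring: $88,106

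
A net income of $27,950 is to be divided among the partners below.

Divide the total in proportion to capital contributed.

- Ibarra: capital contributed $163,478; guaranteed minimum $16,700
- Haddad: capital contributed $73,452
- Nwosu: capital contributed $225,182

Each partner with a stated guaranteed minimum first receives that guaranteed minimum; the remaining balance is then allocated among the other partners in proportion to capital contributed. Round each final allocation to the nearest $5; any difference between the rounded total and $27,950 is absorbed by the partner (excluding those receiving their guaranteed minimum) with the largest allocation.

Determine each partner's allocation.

Ibarra: $16,700 | Haddad: $2,765 | Nwosu: $8,485

Minimums first: Ibarra $16,700. Balance $11,250.
Balance split over remaining capital contributed 298,634: Haddad 2,767.05 → $2,765; Nwosu 8,482.95 → $8,485.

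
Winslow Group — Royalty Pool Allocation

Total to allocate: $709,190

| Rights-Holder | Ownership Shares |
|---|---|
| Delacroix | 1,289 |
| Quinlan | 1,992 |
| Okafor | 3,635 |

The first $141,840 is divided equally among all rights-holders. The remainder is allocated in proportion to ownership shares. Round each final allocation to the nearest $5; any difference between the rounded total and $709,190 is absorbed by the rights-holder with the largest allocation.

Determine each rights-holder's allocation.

First tranche $141,840 split equally: $47,280 each.
Remainder $567,350 by ownership shares (total 6,916): Delacroix 105,742.36 → $105,740; Quinlan 163,412.55 → $163,415; Okafor 298,195.09 → $298,195.
Totals: Delacroix $47,280 + $105,740 = $153,020; Quinlan $47,280 + $163,415 = $210,695; Okafor $47,280 + $298,195 = $345,475.

Delacroix: $153,020 · Quinlan: $210,695 · Okafor: $345,475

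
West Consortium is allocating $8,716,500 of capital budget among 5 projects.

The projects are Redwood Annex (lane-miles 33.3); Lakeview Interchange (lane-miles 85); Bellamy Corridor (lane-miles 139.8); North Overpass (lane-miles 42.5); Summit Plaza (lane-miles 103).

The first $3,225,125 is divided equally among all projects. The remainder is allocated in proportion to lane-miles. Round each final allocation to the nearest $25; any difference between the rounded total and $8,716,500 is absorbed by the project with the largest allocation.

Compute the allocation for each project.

Redwood Annex: $1,098,100 · Lakeview Interchange: $1,801,525 · Bellamy Corridor: $2,547,150 · North Overpass: $1,223,275 · Summit Plaza: $2,046,450

First tranche $3,225,125 split equally: $645,025 each.
Remainder $5,491,375 by lane-miles (total 403.6): Redwood Annex 453,079.26 → $453,075; Lakeview Interchange 1,156,508.61 → $1,156,500; Bellamy Corridor 1,902,116.51 → $1,902,125; North Overpass 578,254.31 → $578,250; Summit Plaza 1,401,416.32 → $1,401,425.
Totals: Redwood Annex $645,025 + $453,075 = $1,098,100; Lakeview Interchange $645,025 + $1,156,500 = $1,801,525; Bellamy Corridor $645,025 + $1,902,125 = $2,547,150; North Overpass $645,025 + $578,250 = $1,223,275; Summit Plaza $645,025 + $1,401,425 = $2,046,450.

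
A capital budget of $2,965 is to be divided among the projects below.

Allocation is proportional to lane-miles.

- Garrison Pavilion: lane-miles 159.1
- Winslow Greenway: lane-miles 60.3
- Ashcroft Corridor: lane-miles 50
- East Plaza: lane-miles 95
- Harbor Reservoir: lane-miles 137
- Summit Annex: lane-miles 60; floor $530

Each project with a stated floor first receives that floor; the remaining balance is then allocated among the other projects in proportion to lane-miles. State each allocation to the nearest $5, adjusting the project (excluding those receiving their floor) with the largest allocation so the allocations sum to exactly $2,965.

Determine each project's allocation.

Fund the minimums — Summit Annex $530. Balance $2,435.
Balance split over remaining lane-miles 501.4: Garrison Pavilion 772.65 → $775; Winslow Greenway 292.84 → $295; Ashcroft Corridor 242.82 → $245; East Plaza 461.36 → $460; Harbor Reservoir 665.33 → $665.
Rounding difference −$5 applied to Garrison Pavilion → $770.

Garrison Pavilion: $770 | Winslow Greenway: $295 | Ashcroft Corridor: $245 | East Plaza: $460 | Harbor Reservoir: $665 | Summit Annex: $530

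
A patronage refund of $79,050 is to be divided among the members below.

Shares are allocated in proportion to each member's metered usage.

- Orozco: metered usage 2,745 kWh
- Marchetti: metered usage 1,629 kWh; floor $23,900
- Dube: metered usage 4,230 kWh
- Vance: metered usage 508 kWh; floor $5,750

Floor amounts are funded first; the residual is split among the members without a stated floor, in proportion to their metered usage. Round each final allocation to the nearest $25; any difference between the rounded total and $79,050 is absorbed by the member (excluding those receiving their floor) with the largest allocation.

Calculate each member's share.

Orozco: $19,450; Marchetti: $23,900; Dube: $29,950; Vance: $5,750

Minimums first: Marchetti $23,900; Vance $5,750. Balance $49,400.
Balance split over remaining metered usage 6,975: Orozco 19,441.29 → $19,450; Dube 29,958.71 → $29,950.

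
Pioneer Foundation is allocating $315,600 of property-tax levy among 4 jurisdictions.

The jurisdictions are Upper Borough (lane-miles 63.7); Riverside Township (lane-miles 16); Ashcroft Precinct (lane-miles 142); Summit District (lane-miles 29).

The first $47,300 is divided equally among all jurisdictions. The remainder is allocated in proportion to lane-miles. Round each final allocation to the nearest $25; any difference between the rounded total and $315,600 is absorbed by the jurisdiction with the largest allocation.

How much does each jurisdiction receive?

Upper Borough: $80,000 · Riverside Township: $28,950 · Ashcroft Precinct: $163,800 · Summit District: $42,850

$47,300 shared equally gives $11,825 per jurisdiction.
Remainder $268,300 by lane-miles (total 250.7): Upper Borough 68,171.96 → $68,175; Riverside Township 17,123.25 → $17,125; Ashcroft Precinct 151,968.89 → $151,975; Summit District 31,035.90 → $31,025.
Totals: Upper Borough $11,825 + $68,175 = $80,000; Riverside Township $11,825 + $17,125 = $28,950; Ashcroft Precinct $11,825 + $151,975 = $163,800; Summit District $11,825 + $31,025 = $42,850.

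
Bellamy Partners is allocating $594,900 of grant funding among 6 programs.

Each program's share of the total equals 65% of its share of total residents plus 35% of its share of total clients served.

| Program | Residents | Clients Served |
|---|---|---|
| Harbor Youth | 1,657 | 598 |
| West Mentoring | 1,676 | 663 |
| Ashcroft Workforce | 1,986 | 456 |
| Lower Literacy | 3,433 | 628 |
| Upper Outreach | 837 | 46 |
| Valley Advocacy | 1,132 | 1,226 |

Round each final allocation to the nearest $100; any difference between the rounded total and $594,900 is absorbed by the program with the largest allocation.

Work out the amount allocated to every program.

Harbor Youth: $94,200; West Mentoring: $98,600; Ashcroft Workforce: $97,900; Lower Literacy: $160,000; Upper Outreach: $32,800; Valley Advocacy: $111,400

Residents total 10,721; clients served total 3,617.
Combined weights (65% residents + 35% clients served): Harbor Youth 0.1583; West Mentoring 0.1658; Ashcroft Workforce 0.1645; Lower Literacy 0.2689; Upper Outreach 0.0552; Valley Advocacy 0.1873.
Raw shares: Harbor Youth 94,188.94; West Mentoring 98,616.00; Ashcroft Workforce 97,880.98; Lower Literacy 159,972.67; Upper Outreach 32,836.93; Valley Advocacy 111,404.47.
Rounded to nearest $100: Harbor Youth $94,200; West Mentoring $98,600; Ashcroft Workforce $97,900; Lower Literacy $160,000; Upper Outreach $32,800; Valley Advocacy $111,400. Sum = $594,900.
Sum already equals the total — no adjustment.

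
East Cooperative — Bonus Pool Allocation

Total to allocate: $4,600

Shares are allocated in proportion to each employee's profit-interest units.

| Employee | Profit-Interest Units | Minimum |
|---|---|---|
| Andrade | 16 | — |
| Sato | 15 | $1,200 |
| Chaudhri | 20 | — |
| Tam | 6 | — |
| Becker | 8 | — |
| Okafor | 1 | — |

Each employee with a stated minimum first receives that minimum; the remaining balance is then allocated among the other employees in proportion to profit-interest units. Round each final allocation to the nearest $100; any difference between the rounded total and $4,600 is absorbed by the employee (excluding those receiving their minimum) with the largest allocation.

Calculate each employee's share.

Fund the minimums — Sato $1,200. Remaining pool $3,400.
Remaining pool split over remaining profit-interest units 51: Andrade 1,066.67 → $1,100; Chaudhri 1,333.33 → $1,300; Tam 400.00 → $400; Becker 533.33 → $500; Okafor 66.67 → $100.

Andrade: $1,100 | Sato: $1,200 | Chaudhri: $1,300 | Tam: $400 | Becker: $500 | Okafor: $100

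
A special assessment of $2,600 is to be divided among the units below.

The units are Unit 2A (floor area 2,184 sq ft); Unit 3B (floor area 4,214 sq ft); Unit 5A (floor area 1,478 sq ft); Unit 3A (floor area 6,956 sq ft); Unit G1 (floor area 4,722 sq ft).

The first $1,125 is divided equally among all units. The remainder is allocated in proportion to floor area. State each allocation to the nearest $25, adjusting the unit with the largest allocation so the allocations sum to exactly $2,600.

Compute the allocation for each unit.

Equal tier: $1,125 ÷ 5 = $225 apiece.
Remainder $1,475 by floor area (total 19,554): Unit 2A 164.74 → $175; Unit 3B 317.87 → $325; Unit 5A 111.49 → $100; Unit 3A 524.71 → $525; Unit G1 356.19 → $350.
Totals: Unit 2A $225 + $175 = $400; Unit 3B $225 + $325 = $550; Unit 5A $225 + $100 = $325; Unit 3A $225 + $525 = $750; Unit G1 $225 + $350 = $575.

Unit 2A: $400 · Unit 3B: $550 · Unit 5A: $325 · Unit 3A: $750 · Unit G1: $575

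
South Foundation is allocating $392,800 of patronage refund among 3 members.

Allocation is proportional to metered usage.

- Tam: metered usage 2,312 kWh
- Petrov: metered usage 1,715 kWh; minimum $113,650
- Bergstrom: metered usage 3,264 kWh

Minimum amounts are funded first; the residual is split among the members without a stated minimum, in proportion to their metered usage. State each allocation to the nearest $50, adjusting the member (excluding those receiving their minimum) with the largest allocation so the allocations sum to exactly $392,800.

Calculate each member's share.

Tam: $115,750; Petrov: $113,650; Bergstrom: $163,400

Fund the minimums — Petrov $113,650. Remaining pool $279,150.
Remaining pool split over remaining metered usage 5,576: Tam 115,745.12 → $115,750; Bergstrom 163,404.88 → $163,400.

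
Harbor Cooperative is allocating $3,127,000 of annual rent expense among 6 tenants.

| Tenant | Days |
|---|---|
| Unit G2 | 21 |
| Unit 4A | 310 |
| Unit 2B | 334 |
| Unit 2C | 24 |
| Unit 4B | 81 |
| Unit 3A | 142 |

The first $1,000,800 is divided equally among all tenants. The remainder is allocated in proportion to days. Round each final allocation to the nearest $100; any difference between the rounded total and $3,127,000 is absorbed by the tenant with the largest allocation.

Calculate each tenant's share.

Unit G2: $215,800 | Unit 4A: $889,500 | Unit 2B: $945,400 | Unit 2C: $222,800 | Unit 4B: $355,600 | Unit 3A: $497,900

First tranche $1,000,800 split equally: $166,800 each.
Remainder $2,126,200 by days (total 912): Unit G2 48,958.55 → $49,000; Unit 4A 722,721.49 → $722,700; Unit 2B 778,674.12 → $778,700; Unit 2C 55,952.63 → $56,000; Unit 4B 188,840.13 → $188,800; Unit 3A 331,053.07 → $331,100.
Rounding difference −$100 on remainder applied to Unit 2B.
Totals: Unit G2 $166,800 + $49,000 = $215,800; Unit 4A $166,800 + $722,700 = $889,500; Unit 2B $166,800 + $778,600 = $945,400; Unit 2C $166,800 + $56,000 = $222,800; Unit 4B $166,800 + $188,800 = $355,600; Unit 3A $166,800 + $331,100 = $497,900.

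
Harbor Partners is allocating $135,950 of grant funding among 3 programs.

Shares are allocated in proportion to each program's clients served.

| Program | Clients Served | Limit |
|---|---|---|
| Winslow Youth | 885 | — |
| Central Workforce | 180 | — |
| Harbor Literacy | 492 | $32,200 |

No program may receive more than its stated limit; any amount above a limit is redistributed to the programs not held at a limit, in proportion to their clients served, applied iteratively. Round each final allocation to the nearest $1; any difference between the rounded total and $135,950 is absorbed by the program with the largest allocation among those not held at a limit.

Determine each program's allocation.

Winslow Youth: $86,215 | Central Workforce: $17,535 | Harbor Literacy: $32,200

Sum of clients served: 1,557.
Proportional shares (ignoring caps): Winslow Youth 77,274.08; Central Workforce 15,716.76; Harbor Literacy 42,959.15.
Cap binds for Harbor Literacy ($32,200); balance $103,750 reallocated over remaining clients served 1,065.
Remaining shares: Winslow Youth 86,214.79 → $86,215; Central Workforce 17,535.21 → $17,535.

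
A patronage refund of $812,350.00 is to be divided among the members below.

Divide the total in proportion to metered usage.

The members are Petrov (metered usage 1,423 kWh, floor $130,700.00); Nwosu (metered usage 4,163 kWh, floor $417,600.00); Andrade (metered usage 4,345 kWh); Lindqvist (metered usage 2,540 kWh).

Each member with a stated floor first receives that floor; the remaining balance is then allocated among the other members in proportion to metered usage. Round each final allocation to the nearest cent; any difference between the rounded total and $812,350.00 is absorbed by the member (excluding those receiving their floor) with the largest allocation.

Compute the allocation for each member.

Petrov: $130,700.00 | Nwosu: $417,600.00 | Andrade: $166,637.22 | Lindqvist: $97,412.78

Minimums first: Petrov $130,700.00; Nwosu $417,600.00. Residual $264,050.00.
Residual split over remaining metered usage 6,885: Andrade 166,637.2186 → $166,637.22; Lindqvist 97,412.7814 → $97,412.78.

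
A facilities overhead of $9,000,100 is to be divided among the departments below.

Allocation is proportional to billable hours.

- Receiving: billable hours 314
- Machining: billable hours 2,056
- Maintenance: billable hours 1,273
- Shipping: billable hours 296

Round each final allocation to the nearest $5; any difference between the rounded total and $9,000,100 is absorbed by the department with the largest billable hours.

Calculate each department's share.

Receiving: $717,450; Machining: $4,697,690; Maintenance: $2,908,640; Shipping: $676,320

Combined billable hours = 314 + 2,056 + 1,273 + 296 = 3,939.
Raw shares: Receiving 717,448.95; Machining 4,697,691.19; Maintenance 2,908,638.56; Shipping 676,321.30.
Rounded to nearest $5: Receiving $717,450; Machining $4,697,690; Maintenance $2,908,640; Shipping $676,320. Sum = $9,000,100.
Rounded total matches; no reconciliation needed.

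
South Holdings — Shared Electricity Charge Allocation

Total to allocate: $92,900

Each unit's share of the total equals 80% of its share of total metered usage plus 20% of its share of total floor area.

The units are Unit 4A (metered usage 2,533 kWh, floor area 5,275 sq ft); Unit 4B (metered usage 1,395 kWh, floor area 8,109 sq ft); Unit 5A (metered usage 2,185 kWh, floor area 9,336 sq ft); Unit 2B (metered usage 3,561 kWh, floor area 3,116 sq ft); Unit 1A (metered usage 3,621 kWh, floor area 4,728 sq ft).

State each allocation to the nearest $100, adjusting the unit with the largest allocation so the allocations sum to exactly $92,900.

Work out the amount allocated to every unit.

Unit 4A: $17,400 · Unit 4B: $12,700 · Unit 5A: $17,900 · Unit 2B: $21,800 · Unit 1A: $23,100

Metered usage total 13,295; floor area total 30,564.
Composite weights (80% metered usage + 20% floor area): Unit 4A 0.1869; Unit 4B 0.1370; Unit 5A 0.1926; Unit 2B 0.2347; Unit 1A 0.2488.
Pro-rata amounts: Unit 4A 17,366.35; Unit 4B 12,727.65; Unit 5A 17,889.70; Unit 2B 21,800.48; Unit 1A 23,115.82.
After rounding ($100): Unit 4A $17,400; Unit 4B $12,700; Unit 5A $17,900; Unit 2B $21,800; Unit 1A $23,100. Sum = $92,900.
Sum already equals the total — no adjustment.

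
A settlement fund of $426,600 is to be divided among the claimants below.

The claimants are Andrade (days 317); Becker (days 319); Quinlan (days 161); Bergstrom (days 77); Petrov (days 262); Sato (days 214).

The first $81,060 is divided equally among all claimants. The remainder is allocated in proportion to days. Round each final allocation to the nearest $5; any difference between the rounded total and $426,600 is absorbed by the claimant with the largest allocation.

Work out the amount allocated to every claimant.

$81,060 shared equally gives $13,510 per claimant.
Remainder $345,540 by days (total 1,350): Andrade 81,137.91 → $81,140; Becker 81,649.82 → $81,650; Quinlan 41,208.84 → $41,210; Bergstrom 19,708.58 → $19,710; Petrov 67,060.36 → $67,060; Sato 54,774.49 → $54,775.
Rounding difference −$5 on remainder applied to Becker.
Totals: Andrade $13,510 + $81,140 = $94,650; Becker $13,510 + $81,645 = $95,155; Quinlan $13,510 + $41,210 = $54,720; Bergstrom $13,510 + $19,710 = $33,220; Petrov $13,510 + $67,060 = $80,570; Sato $13,510 + $54,775 = $68,285.

Andrade: $94,650 · Becker: $95,155 · Quinlan: $54,720 · Bergstrom: $33,220 · Petrov: $80,570 · Sato: $68,285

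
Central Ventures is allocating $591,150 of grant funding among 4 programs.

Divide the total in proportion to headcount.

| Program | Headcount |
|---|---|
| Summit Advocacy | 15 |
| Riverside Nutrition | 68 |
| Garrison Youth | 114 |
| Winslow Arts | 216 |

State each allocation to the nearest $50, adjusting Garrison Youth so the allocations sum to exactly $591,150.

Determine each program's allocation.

Headcount total: 413.
Unrounded shares: Summit Advocacy 15/413 × $591,150 = 21,470.34; Riverside Nutrition 68/413 × $591,150 = 97,332.20; Garrison Youth 114/413 × $591,150 = 163,174.58; Winslow Arts 216/413 × $591,150 = 309,172.88.
After rounding ($50): Summit Advocacy $21,450; Riverside Nutrition $97,350; Garrison Youth $163,150; Winslow Arts $309,150. Sum = $591,100.
Difference $591,150 − $591,100 = +$50 applied to Garrison Youth: Garrison Youth becomes $163,200.

Summit Advocacy: $21,450 · Riverside Nutrition: $97,350 · Garrison Youth: $163,200 · Winslow Arts: $309,150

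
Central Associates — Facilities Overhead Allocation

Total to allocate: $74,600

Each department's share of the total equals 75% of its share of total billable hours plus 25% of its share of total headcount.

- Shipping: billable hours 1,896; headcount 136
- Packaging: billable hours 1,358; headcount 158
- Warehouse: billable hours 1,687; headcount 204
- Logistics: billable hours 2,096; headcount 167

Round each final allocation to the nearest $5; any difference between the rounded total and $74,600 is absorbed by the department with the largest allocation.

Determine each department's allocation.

Shipping: $18,890 | Packaging: $15,230 | Warehouse: $19,135 | Logistics: $21,345

Billable hours total 7,037; headcount total 665.
Blended shares (75% billable hours + 25% headcount): Shipping 0.2532; Packaging 0.2041; Warehouse 0.2565; Logistics 0.2862.
Raw shares: Shipping 18,888.91; Packaging 15,228.36; Warehouse 19,134.26; Logistics 21,348.48.
At nearest $5: Shipping $18,890; Packaging $15,230; Warehouse $19,135; Logistics $21,350. Sum = $74,605.
Difference $74,600 − $74,605 = −$5 applied to largest allocation (Logistics): Logistics becomes $21,345.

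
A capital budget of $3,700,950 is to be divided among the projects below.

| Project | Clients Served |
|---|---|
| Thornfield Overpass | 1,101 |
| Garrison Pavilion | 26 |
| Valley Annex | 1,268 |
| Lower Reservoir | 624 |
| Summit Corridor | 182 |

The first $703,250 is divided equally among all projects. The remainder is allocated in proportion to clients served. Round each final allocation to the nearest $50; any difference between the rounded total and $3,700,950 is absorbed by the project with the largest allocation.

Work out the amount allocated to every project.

Thornfield Overpass: $1,171,700 · Garrison Pavilion: $165,000 · Valley Annex: $1,328,150 · Lower Reservoir: $725,000 · Summit Corridor: $311,100

First tranche $703,250 split equally: $140,650 each.
Remainder $2,997,700 by clients served (total 3,201): Thornfield Overpass 1,031,073.95 → $1,031,050; Garrison Pavilion 24,348.70 → $24,350; Valley Annex 1,187,467.54 → $1,187,450; Lower Reservoir 584,368.88 → $584,350; Summit Corridor 170,440.92 → $170,450.
Rounding difference +$50 on remainder applied to Valley Annex.
Totals: Thornfield Overpass $140,650 + $1,031,050 = $1,171,700; Garrison Pavilion $140,650 + $24,350 = $165,000; Valley Annex $140,650 + $1,187,500 = $1,328,150; Lower Reservoir $140,650 + $584,350 = $725,000; Summit Corridor $140,650 + $170,450 = $311,100.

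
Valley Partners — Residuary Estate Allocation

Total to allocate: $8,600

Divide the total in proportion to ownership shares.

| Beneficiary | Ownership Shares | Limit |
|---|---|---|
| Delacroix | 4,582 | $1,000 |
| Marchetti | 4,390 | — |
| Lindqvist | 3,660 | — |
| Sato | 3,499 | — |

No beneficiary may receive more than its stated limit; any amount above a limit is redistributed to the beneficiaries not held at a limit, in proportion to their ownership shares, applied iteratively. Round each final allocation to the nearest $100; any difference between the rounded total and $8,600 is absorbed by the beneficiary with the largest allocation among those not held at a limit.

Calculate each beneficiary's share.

Total ownership shares = 16,131.
Pro-rata shares before constraints: Delacroix 2,442.82; Marchetti 2,340.46; Lindqvist 1,951.27; Sato 1,865.44.
Cap binds for Delacroix ($1,000); residual $7,600 reallocated over remaining ownership shares 11,549.
Redistributed shares: Marchetti 2,888.91 → $2,900; Lindqvist 2,408.52 → $2,400; Sato 2,302.57 → $2,300.

Delacroix: $1,000 | Marchetti: $2,900 | Lindqvist: $2,400 | Sato: $2,300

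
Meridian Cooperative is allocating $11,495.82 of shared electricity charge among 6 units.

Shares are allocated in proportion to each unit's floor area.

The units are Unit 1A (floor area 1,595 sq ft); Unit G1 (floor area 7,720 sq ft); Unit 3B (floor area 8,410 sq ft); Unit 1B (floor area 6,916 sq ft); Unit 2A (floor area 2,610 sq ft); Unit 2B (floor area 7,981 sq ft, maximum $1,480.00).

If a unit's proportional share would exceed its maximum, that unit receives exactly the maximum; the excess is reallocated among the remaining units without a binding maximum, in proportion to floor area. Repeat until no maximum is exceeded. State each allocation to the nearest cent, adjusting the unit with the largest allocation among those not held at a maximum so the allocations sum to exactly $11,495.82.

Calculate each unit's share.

Sum of floor area: 35,232.
Proportional shares (ignoring caps): Unit 1A 520.4312; Unit G1 2,518.9524; Unit 3B 2,744.0919; Unit 1B 2,256.6159; Unit 2A 851.6147; Unit 2B 2,604.1139.
Capped: Unit 2B ($1,480.00); remaining pool $10,015.82 reallocated over remaining floor area 27,251.
Shares after redistribution: Unit 1A 586.2256 → $586.23; Unit G1 2,837.4052 → $2,837.41; Unit 3B 3,091.0075 → $3,091.01; Unit 1B 2,541.9035 → $2,541.90; Unit 2A 959.2782 → $959.28.
Rounding difference −$0.01 applied to Unit 3B → $3,091.00.

Unit 1A: $586.23; Unit G1: $2,837.41; Unit 3B: $3,091.00; Unit 1B: $2,541.90; Unit 2A: $959.28; Unit 2B: $1,480.00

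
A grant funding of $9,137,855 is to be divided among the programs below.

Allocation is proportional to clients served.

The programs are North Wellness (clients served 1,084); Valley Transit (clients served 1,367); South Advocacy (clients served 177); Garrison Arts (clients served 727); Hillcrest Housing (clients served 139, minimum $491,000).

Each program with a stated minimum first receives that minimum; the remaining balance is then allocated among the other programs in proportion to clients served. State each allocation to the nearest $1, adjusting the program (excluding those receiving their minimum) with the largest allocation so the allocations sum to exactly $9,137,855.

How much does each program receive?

North Wellness: $2,793,798 · Valley Transit: $3,523,174 · South Advocacy: $456,183 · Garrison Arts: $1,873,700 · Hillcrest Housing: $491,000

Guaranteed amounts: Hillcrest Housing $491,000. Balance $8,646,855.
Balance split over remaining clients served 3,355: North Wellness 2,793,797.56 → $2,793,798; Valley Transit 3,523,174.60 → $3,523,175; South Advocacy 456,182.81 → $456,183; Garrison Arts 1,873,700.03 → $1,873,700.
Rounding difference −$1 applied to Valley Transit → $3,523,174.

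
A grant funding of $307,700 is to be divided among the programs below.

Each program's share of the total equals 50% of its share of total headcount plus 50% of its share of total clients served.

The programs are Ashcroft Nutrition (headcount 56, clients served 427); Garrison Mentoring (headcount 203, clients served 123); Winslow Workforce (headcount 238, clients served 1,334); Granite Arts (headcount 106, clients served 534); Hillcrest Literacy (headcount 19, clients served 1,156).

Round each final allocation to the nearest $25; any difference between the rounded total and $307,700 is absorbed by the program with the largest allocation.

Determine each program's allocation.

Ashcroft Nutrition: $32,225 | Garrison Mentoring: $55,500 | Winslow Workforce: $116,325 | Granite Arts: $49,200 | Hillcrest Literacy: $54,450

Totals — headcount 622, clients served 3,574.
Combined weights (50% headcount + 50% clients served): Ashcroft Nutrition 0.1048; Garrison Mentoring 0.1804; Winslow Workforce 0.3779; Granite Arts 0.1599; Hillcrest Literacy 0.1770.
Unrounded shares: Ashcroft Nutrition 32,232.52; Garrison Mentoring 55,506.28; Winslow Workforce 116,293.36; Granite Arts 49,205.91; Hillcrest Literacy 54,461.94.
At nearest $25: Ashcroft Nutrition $32,225; Garrison Mentoring $55,500; Winslow Workforce $116,300; Granite Arts $49,200; Hillcrest Literacy $54,450. Sum = $307,675.
Difference $307,700 − $307,675 = +$25 applied to largest allocation (Winslow Workforce): Winslow Workforce becomes $116,325.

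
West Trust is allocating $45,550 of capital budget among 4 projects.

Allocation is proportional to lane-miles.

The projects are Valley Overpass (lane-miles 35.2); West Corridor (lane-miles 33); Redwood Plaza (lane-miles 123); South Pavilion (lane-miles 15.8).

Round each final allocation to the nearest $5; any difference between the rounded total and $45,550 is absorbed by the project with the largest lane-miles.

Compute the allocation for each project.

Lane-miles total: 207.
Pro-rata amounts: Valley Overpass 35.2/207 × $45,550 = 7,745.70; West Corridor 33/207 × $45,550 = 7,261.59; Redwood Plaza 123/207 × $45,550 = 27,065.94; South Pavilion 15.8/207 × $45,550 = 3,476.76.
At nearest $5: Valley Overpass $7,745; West Corridor $7,260; Redwood Plaza $27,065; South Pavilion $3,475. Sum = $45,545.
Difference $45,550 − $45,545 = +$5 applied to largest lane-miles (Redwood Plaza): Redwood Plaza becomes $27,070.

Valley Overpass: $7,745 | West Corridor: $7,260 | Redwood Plaza: $27,070 | South Pavilion: $3,475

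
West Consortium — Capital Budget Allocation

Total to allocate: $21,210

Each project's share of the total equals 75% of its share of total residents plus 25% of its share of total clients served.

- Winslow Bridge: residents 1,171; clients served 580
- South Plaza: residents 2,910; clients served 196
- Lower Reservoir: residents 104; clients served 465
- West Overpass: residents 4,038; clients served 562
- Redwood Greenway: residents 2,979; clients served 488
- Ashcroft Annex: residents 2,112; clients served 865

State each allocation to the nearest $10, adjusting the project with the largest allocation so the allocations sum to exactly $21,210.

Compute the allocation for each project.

Residents total 13,314; clients served total 3,156.
Combined weights (75% residents + 25% clients served): Winslow Bridge 0.1119; South Plaza 0.1795; Lower Reservoir 0.0427; West Overpass 0.2720; Redwood Greenway 0.2065; Ashcroft Annex 0.1875.
Unrounded shares: Winslow Bridge 2,373.58; South Plaza 3,806.16; Lower Reservoir 905.52; West Overpass 5,768.82; Redwood Greenway 4,379.20; Ashcroft Annex 3,976.72.
After rounding ($10): Winslow Bridge $2,370; South Plaza $3,810; Lower Reservoir $910; West Overpass $5,770; Redwood Greenway $4,380; Ashcroft Annex $3,980. Sum = $21,220.
Difference $21,210 − $21,220 = −$10 applied to largest allocation (West Overpass): West Overpass becomes $5,760.

Winslow Bridge: $2,370 | South Plaza: $3,810 | Lower Reservoir: $910 | West Overpass: $5,760 | Redwood Greenway: $4,380 | Ashcroft Annex: $3,980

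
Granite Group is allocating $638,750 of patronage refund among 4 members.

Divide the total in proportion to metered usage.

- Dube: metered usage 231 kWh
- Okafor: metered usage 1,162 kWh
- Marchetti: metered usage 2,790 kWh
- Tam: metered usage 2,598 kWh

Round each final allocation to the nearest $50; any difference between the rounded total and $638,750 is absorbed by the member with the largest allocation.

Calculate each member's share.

Dube: $21,750 | Okafor: $109,450 | Marchetti: $262,850 | Tam: $244,700

Combined metered usage = 6,781.
Unrounded shares: Dube 231/6,781 × $638,750 = 21,759.51; Okafor 1,162/6,781 × $638,750 = 109,456.94; Marchetti 2,790/6,781 × $638,750 = 262,809.69; Tam 2,598/6,781 × $638,750 = 244,723.86.
After rounding ($50): Dube $21,750; Okafor $109,450; Marchetti $262,800; Tam $244,700. Sum = $638,700.
Difference $638,750 − $638,700 = +$50 applied to largest allocation (Marchetti): Marchetti becomes $262,850.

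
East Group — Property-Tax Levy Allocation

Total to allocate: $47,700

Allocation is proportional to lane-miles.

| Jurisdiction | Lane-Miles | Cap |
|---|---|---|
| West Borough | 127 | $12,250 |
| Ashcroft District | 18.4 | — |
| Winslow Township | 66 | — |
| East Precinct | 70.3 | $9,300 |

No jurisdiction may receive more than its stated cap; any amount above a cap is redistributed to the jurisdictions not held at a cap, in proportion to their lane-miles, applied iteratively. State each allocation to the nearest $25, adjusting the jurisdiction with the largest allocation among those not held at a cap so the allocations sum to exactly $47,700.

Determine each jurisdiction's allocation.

Combined lane-miles = 281.7.
Unconstrained shares: West Borough 21,504.79; Ashcroft District 3,115.65; Winslow Township 11,175.72; East Precinct 11,903.83.
Cap binds for West Borough ($12,250), East Precinct ($9,300); residual $26,150 reallocated over remaining lane-miles 84.4.
Shares after redistribution: Ashcroft District 5,700.95 → $5,700; Winslow Township 20,449.05 → $20,450.

West Borough: $12,250 | Ashcroft District: $5,700 | Winslow Township: $20,450 | East Precinct: $9,300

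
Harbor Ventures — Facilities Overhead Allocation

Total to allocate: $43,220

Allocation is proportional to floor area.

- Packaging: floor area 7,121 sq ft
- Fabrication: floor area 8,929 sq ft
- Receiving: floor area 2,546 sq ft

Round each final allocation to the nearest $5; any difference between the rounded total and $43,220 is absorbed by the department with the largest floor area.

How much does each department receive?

Combined floor area = 18,596.
Pro-rata amounts: Packaging 7,121/18,596 × $43,220 = 16,550.31; Fabrication 8,929/18,596 × $43,220 = 20,752.39; Receiving 2,546/18,596 × $43,220 = 5,917.30.
After rounding ($5): Packaging $16,550; Fabrication $20,750; Receiving $5,915. Sum = $43,215.
Difference $43,220 − $43,215 = +$5 applied to largest floor area (Fabrication): Fabrication becomes $20,755.

Packaging: $16,550; Fabrication: $20,755; Receiving: $5,915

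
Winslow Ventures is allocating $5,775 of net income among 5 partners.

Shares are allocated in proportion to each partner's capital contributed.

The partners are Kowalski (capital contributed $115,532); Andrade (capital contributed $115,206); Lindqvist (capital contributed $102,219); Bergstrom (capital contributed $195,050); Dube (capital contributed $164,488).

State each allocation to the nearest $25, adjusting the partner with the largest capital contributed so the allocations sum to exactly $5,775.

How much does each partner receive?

Total capital contributed = 115,532 + 115,206 + 102,219 + 195,050 + 164,488 = 692,495.
Raw shares: Kowalski 963.47; Andrade 960.75; Lindqvist 852.45; Bergstrom 1,626.60; Dube 1,371.73.
Rounded to nearest $25: Kowalski $975; Andrade $950; Lindqvist $850; Bergstrom $1,625; Dube $1,375. Sum = $5,775.
No rounding difference to absorb.

Kowalski: $975 | Andrade: $950 | Lindqvist: $850 | Bergstrom: $1,625 | Dube: $1,375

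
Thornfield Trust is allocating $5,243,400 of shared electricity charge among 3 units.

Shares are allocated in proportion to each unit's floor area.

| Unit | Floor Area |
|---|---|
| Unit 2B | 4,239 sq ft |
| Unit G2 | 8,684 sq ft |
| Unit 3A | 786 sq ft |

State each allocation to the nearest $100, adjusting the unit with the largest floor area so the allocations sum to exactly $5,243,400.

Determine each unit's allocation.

Unit 2B: $1,621,300 · Unit G2: $3,321,500 · Unit 3A: $300,600

Total floor area = 13,709.
Pro-rata amounts: Unit 2B 4,239/13,709 × $5,243,400 = 1,621,327.06; Unit G2 8,684/13,709 × $5,243,400 = 3,321,444.72; Unit 3A 786/13,709 × $5,243,400 = 300,628.23.
After rounding ($100): Unit 2B $1,621,300; Unit G2 $3,321,400; Unit 3A $300,600. Sum = $5,243,300.
Difference $5,243,400 − $5,243,300 = +$100 applied to largest floor area (Unit G2): Unit G2 becomes $3,321,500.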